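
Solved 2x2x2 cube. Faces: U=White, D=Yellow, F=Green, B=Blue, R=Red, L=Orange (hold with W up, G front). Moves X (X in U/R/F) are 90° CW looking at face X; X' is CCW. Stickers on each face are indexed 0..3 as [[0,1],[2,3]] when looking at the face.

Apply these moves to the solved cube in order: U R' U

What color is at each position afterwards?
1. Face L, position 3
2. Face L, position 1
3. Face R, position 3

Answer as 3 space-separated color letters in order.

After move 1 (U): U=WWWW F=RRGG R=BBRR B=OOBB L=GGOO
After move 2 (R'): R=BRBR U=WBWO F=RWGW D=YRYG B=YOYB
After move 3 (U): U=WWOB F=BRGW R=YOBR B=GGYB L=RWOO
Query 1: L[3] = O
Query 2: L[1] = W
Query 3: R[3] = R

Answer: O W R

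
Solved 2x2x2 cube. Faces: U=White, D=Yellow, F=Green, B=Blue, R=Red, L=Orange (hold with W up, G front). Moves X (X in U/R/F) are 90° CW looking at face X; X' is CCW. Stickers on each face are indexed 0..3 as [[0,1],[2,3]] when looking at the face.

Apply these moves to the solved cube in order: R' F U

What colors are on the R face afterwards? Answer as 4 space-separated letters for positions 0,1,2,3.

Answer: Y B B R

Derivation:
After move 1 (R'): R=RRRR U=WBWB F=GWGW D=YGYG B=YBYB
After move 2 (F): F=GGWW U=WBOO R=WRBR D=RRYG L=OYOG
After move 3 (U): U=OWOB F=WRWW R=YBBR B=OYYB L=GGOG
Query: R face = YBBR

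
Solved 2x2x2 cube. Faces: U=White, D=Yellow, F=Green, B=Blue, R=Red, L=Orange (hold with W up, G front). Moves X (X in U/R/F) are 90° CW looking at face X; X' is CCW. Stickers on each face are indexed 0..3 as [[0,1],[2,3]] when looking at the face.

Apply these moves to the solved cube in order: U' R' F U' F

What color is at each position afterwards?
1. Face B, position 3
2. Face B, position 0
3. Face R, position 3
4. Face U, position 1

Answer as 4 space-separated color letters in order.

After move 1 (U'): U=WWWW F=OOGG R=GGRR B=RRBB L=BBOO
After move 2 (R'): R=GRGR U=WBWR F=OWGW D=YOYG B=YRYB
After move 3 (F): F=GOWW U=WBOB R=WRRR D=GGYG L=BYOO
After move 4 (U'): U=BBWO F=BYWW R=GORR B=WRYB L=YROO
After move 5 (F): F=WBWY U=BBOR R=WOOR D=RGYG L=YGOG
Query 1: B[3] = B
Query 2: B[0] = W
Query 3: R[3] = R
Query 4: U[1] = B

Answer: B W R B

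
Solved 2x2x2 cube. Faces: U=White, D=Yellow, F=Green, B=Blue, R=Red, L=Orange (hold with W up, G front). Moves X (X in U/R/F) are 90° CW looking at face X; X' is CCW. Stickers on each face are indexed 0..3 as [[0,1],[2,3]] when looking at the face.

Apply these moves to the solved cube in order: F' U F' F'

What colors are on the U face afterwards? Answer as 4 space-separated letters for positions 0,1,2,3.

Answer: R W O O

Derivation:
After move 1 (F'): F=GGGG U=WWRR R=YRYR D=OOYY L=OWOW
After move 2 (U): U=RWRW F=YRGG R=BBYR B=OWBB L=GGOW
After move 3 (F'): F=RGYG U=RWBY R=OBOR D=GWYY L=GWOR
After move 4 (F'): F=GGRY U=RWOO R=WBGR D=WRYY L=GYOB
Query: U face = RWOO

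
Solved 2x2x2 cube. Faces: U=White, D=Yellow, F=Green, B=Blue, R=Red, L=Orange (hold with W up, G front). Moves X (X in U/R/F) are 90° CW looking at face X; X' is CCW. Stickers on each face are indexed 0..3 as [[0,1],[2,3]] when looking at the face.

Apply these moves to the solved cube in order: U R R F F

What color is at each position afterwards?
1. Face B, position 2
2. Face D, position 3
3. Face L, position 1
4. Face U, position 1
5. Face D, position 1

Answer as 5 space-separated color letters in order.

After move 1 (U): U=WWWW F=RRGG R=BBRR B=OOBB L=GGOO
After move 2 (R): R=RBRB U=WRWG F=RYGY D=YBYO B=WOWB
After move 3 (R): R=RRBB U=WYWY F=RBGO D=YWYW B=GORB
After move 4 (F): F=GROB U=WYOG R=WRYB D=BRYW L=GYOW
After move 5 (F): F=OGBR U=WYWY R=ORGB D=YWYW L=GBOR
Query 1: B[2] = R
Query 2: D[3] = W
Query 3: L[1] = B
Query 4: U[1] = Y
Query 5: D[1] = W

Answer: R W B Y W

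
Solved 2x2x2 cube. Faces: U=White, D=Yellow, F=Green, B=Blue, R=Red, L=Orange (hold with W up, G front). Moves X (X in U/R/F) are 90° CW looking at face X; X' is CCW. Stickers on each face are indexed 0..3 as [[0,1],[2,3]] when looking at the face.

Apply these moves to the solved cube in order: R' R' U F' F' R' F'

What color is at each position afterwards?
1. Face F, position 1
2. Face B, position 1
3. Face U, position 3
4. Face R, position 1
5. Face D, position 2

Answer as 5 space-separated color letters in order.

After move 1 (R'): R=RRRR U=WBWB F=GWGW D=YGYG B=YBYB
After move 2 (R'): R=RRRR U=WYWY F=GBGB D=YWYW B=GBGB
After move 3 (U): U=WWYY F=RRGB R=GBRR B=OOGB L=GBOO
After move 4 (F'): F=RBRG U=WWGR R=WBYR D=BOYW L=GYOY
After move 5 (F'): F=BGRR U=WWWY R=OBBR D=YYYW L=GROG
After move 6 (R'): R=BROB U=WGWO F=BWRY D=YGYR B=WOYB
After move 7 (F'): F=WYBR U=WGBO R=GRYB D=RGYR L=GOOW
Query 1: F[1] = Y
Query 2: B[1] = O
Query 3: U[3] = O
Query 4: R[1] = R
Query 5: D[2] = Y

Answer: Y O O R Y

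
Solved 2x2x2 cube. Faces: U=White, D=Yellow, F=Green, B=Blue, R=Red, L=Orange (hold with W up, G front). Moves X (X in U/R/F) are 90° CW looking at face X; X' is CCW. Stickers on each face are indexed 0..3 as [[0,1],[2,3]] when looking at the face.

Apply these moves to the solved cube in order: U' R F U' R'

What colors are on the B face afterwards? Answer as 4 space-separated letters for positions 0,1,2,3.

Answer: R G R B

Derivation:
After move 1 (U'): U=WWWW F=OOGG R=GGRR B=RRBB L=BBOO
After move 2 (R): R=RGRG U=WOWG F=OYGY D=YBYR B=WRWB
After move 3 (F): F=GOYY U=WOOB R=WGGG D=RRYR L=BYOB
After move 4 (U'): U=OBWO F=BYYY R=GOGG B=WGWB L=WROB
After move 5 (R'): R=OGGG U=OWWW F=BBYO D=RYYY B=RGRB
Query: B face = RGRB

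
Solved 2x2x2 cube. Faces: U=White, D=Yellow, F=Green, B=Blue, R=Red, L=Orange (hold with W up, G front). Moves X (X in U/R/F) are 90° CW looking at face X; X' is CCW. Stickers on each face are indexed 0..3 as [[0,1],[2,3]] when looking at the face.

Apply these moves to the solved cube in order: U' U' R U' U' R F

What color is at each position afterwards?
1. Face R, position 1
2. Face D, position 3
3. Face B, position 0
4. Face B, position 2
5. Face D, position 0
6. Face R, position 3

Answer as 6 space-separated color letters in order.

After move 1 (U'): U=WWWW F=OOGG R=GGRR B=RRBB L=BBOO
After move 2 (U'): U=WWWW F=BBGG R=OORR B=GGBB L=RROO
After move 3 (R): R=RORO U=WBWG F=BYGY D=YBYG B=WGWB
After move 4 (U'): U=BGWW F=RRGY R=BYRO B=ROWB L=WGOO
After move 5 (U'): U=GWBW F=WGGY R=RRRO B=BYWB L=ROOO
After move 6 (R): R=RROR U=GGBY F=WBGG D=YWYB B=WYWB
After move 7 (F): F=GWGB U=GGOO R=BRYR D=ORYB L=RYOW
Query 1: R[1] = R
Query 2: D[3] = B
Query 3: B[0] = W
Query 4: B[2] = W
Query 5: D[0] = O
Query 6: R[3] = R

Answer: R B W W O R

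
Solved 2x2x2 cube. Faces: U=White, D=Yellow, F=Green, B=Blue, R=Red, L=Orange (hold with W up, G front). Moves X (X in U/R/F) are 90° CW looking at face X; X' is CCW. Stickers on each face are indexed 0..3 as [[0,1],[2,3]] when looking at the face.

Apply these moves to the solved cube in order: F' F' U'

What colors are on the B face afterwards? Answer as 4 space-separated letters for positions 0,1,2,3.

Answer: O R B B

Derivation:
After move 1 (F'): F=GGGG U=WWRR R=YRYR D=OOYY L=OWOW
After move 2 (F'): F=GGGG U=WWYY R=OROR D=WWYY L=OROR
After move 3 (U'): U=WYWY F=ORGG R=GGOR B=ORBB L=BBOR
Query: B face = ORBB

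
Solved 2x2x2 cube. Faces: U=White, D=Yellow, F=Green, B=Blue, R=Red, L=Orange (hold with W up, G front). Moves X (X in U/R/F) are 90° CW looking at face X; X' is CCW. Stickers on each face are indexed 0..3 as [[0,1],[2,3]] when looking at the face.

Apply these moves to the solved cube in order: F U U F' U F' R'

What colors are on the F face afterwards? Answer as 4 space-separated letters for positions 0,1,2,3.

After move 1 (F): F=GGGG U=WWOO R=WRWR D=RRYY L=OYOY
After move 2 (U): U=OWOW F=WRGG R=BBWR B=OYBB L=GGOY
After move 3 (U): U=OOWW F=BBGG R=OYWR B=GGBB L=WROY
After move 4 (F'): F=BGBG U=OOOW R=RYRR D=RYYY L=WWOW
After move 5 (U): U=OOWO F=RYBG R=GGRR B=WWBB L=BGOW
After move 6 (F'): F=YGRB U=OOGR R=YGRR D=GWYY L=BOOW
After move 7 (R'): R=GRYR U=OBGW F=YORR D=GGYB B=YWWB
Query: F face = YORR

Answer: Y O R R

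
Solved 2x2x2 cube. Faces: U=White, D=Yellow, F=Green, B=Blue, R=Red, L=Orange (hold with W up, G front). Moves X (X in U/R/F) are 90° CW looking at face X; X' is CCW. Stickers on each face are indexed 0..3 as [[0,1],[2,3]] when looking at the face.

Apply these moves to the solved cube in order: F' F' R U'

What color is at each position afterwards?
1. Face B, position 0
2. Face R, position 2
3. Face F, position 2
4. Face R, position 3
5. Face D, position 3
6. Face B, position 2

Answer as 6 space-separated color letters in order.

After move 1 (F'): F=GGGG U=WWRR R=YRYR D=OOYY L=OWOW
After move 2 (F'): F=GGGG U=WWYY R=OROR D=WWYY L=OROR
After move 3 (R): R=OORR U=WGYG F=GWGY D=WBYB B=YBWB
After move 4 (U'): U=GGWY F=ORGY R=GWRR B=OOWB L=YBOR
Query 1: B[0] = O
Query 2: R[2] = R
Query 3: F[2] = G
Query 4: R[3] = R
Query 5: D[3] = B
Query 6: B[2] = W

Answer: O R G R B W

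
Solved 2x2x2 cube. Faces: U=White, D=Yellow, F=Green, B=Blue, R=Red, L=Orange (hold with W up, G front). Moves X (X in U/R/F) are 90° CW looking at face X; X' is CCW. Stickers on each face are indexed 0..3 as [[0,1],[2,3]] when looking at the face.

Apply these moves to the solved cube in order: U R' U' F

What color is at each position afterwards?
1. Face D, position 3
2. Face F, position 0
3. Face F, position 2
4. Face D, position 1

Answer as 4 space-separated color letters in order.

After move 1 (U): U=WWWW F=RRGG R=BBRR B=OOBB L=GGOO
After move 2 (R'): R=BRBR U=WBWO F=RWGW D=YRYG B=YOYB
After move 3 (U'): U=BOWW F=GGGW R=RWBR B=BRYB L=YOOO
After move 4 (F): F=GGWG U=BOOO R=WWWR D=BRYG L=YYOR
Query 1: D[3] = G
Query 2: F[0] = G
Query 3: F[2] = W
Query 4: D[1] = R

Answer: G G W R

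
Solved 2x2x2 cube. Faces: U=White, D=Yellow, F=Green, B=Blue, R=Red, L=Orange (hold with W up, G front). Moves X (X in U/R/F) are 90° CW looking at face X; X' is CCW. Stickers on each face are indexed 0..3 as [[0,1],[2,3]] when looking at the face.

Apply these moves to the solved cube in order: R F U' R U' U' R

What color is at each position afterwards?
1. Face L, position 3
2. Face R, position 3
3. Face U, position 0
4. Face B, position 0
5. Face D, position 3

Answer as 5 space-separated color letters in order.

Answer: B B Y G O

Derivation:
After move 1 (R): R=RRRR U=WGWG F=GYGY D=YBYB B=WBWB
After move 2 (F): F=GGYY U=WGOO R=WRGR D=RRYB L=OYOB
After move 3 (U'): U=GOWO F=OYYY R=GGGR B=WRWB L=WBOB
After move 4 (R): R=GGRG U=GYWY F=ORYB D=RWYW B=OROB
After move 5 (U'): U=YYGW F=WBYB R=ORRG B=GGOB L=OROB
After move 6 (U'): U=YWYG F=ORYB R=WBRG B=OROB L=GGOB
After move 7 (R): R=RWGB U=YRYB F=OWYW D=ROYO B=GRWB
Query 1: L[3] = B
Query 2: R[3] = B
Query 3: U[0] = Y
Query 4: B[0] = G
Query 5: D[3] = O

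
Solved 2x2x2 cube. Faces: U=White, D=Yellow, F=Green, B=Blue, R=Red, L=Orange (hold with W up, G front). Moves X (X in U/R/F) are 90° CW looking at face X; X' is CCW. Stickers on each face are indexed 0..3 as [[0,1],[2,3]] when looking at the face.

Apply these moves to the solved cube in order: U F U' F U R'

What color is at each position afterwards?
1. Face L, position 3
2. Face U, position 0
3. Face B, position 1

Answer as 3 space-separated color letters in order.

After move 1 (U): U=WWWW F=RRGG R=BBRR B=OOBB L=GGOO
After move 2 (F): F=GRGR U=WWOG R=WBWR D=RBYY L=GYOY
After move 3 (U'): U=WGWO F=GYGR R=GRWR B=WBBB L=OOOY
After move 4 (F): F=GGRY U=WGYO R=WROR D=WGYY L=OROB
After move 5 (U): U=YWOG F=WRRY R=WBOR B=ORBB L=GGOB
After move 6 (R'): R=BRWO U=YBOO F=WWRG D=WRYY B=YRGB
Query 1: L[3] = B
Query 2: U[0] = Y
Query 3: B[1] = R

Answer: B Y R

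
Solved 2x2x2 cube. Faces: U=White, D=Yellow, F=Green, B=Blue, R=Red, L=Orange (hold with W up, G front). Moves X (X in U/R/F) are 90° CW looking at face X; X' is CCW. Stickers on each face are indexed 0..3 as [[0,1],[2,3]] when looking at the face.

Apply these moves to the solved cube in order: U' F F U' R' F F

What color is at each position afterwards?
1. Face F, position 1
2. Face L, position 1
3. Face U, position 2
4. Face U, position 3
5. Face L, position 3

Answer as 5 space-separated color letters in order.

After move 1 (U'): U=WWWW F=OOGG R=GGRR B=RRBB L=BBOO
After move 2 (F): F=GOGO U=WWOB R=WGWR D=RGYY L=BYOY
After move 3 (F): F=GGOO U=WWYY R=OGBR D=WWYY L=BROG
After move 4 (U'): U=WYWY F=BROO R=GGBR B=OGBB L=RROG
After move 5 (R'): R=GRGB U=WBWO F=BYOY D=WRYO B=YGWB
After move 6 (F): F=OBYY U=WBGR R=WROB D=GGYO L=RWOR
After move 7 (F): F=YOYB U=WBRW R=GRRB D=OWYO L=RGOG
Query 1: F[1] = O
Query 2: L[1] = G
Query 3: U[2] = R
Query 4: U[3] = W
Query 5: L[3] = G

Answer: O G R W G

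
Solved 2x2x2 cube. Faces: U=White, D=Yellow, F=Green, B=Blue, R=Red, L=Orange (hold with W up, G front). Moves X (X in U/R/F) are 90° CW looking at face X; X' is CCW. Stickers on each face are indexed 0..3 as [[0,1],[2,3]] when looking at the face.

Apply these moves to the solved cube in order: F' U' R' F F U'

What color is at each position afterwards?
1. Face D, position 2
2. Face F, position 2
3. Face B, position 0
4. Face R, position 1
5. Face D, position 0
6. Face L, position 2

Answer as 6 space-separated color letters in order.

Answer: Y R W G Y O

Derivation:
After move 1 (F'): F=GGGG U=WWRR R=YRYR D=OOYY L=OWOW
After move 2 (U'): U=WRWR F=OWGG R=GGYR B=YRBB L=BBOW
After move 3 (R'): R=GRGY U=WBWY F=ORGR D=OWYG B=YROB
After move 4 (F): F=GORR U=WBWB R=WRYY D=GGYG L=BOOW
After move 5 (F): F=RGRO U=WBWO R=WRBY D=YWYG L=BGOG
After move 6 (U'): U=BOWW F=BGRO R=RGBY B=WROB L=YROG
Query 1: D[2] = Y
Query 2: F[2] = R
Query 3: B[0] = W
Query 4: R[1] = G
Query 5: D[0] = Y
Query 6: L[2] = O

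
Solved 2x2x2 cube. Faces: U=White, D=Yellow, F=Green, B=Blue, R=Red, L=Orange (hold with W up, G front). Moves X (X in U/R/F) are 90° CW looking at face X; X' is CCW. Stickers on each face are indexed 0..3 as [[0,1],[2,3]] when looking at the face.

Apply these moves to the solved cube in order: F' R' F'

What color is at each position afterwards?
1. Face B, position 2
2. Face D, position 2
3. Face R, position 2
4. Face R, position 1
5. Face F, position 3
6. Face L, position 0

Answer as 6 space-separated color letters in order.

Answer: O Y O R G O

Derivation:
After move 1 (F'): F=GGGG U=WWRR R=YRYR D=OOYY L=OWOW
After move 2 (R'): R=RRYY U=WBRB F=GWGR D=OGYG B=YBOB
After move 3 (F'): F=WRGG U=WBRY R=GROY D=WWYG L=OBOR
Query 1: B[2] = O
Query 2: D[2] = Y
Query 3: R[2] = O
Query 4: R[1] = R
Query 5: F[3] = G
Query 6: L[0] = O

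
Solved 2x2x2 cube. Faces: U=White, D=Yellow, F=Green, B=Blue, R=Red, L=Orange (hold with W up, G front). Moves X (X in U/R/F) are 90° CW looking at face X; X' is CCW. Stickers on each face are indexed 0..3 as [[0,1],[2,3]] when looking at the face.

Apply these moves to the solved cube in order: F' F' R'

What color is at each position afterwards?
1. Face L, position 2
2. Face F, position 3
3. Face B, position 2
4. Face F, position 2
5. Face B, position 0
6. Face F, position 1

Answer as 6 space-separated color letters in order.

Answer: O Y W G Y W

Derivation:
After move 1 (F'): F=GGGG U=WWRR R=YRYR D=OOYY L=OWOW
After move 2 (F'): F=GGGG U=WWYY R=OROR D=WWYY L=OROR
After move 3 (R'): R=RROO U=WBYB F=GWGY D=WGYG B=YBWB
Query 1: L[2] = O
Query 2: F[3] = Y
Query 3: B[2] = W
Query 4: F[2] = G
Query 5: B[0] = Y
Query 6: F[1] = W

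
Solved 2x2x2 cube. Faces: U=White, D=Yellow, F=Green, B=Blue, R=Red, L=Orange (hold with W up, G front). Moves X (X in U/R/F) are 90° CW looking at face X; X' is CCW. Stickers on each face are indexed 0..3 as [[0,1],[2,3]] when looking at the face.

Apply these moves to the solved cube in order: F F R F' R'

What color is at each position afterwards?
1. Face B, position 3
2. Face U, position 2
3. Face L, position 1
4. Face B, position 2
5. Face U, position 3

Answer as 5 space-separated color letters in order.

Answer: B O G R Y

Derivation:
After move 1 (F): F=GGGG U=WWOO R=WRWR D=RRYY L=OYOY
After move 2 (F): F=GGGG U=WWYY R=OROR D=WWYY L=OROR
After move 3 (R): R=OORR U=WGYG F=GWGY D=WBYB B=YBWB
After move 4 (F'): F=WYGG U=WGOR R=BOWR D=RRYB L=OGOY
After move 5 (R'): R=ORBW U=WWOY F=WGGR D=RYYG B=BBRB
Query 1: B[3] = B
Query 2: U[2] = O
Query 3: L[1] = G
Query 4: B[2] = R
Query 5: U[3] = Y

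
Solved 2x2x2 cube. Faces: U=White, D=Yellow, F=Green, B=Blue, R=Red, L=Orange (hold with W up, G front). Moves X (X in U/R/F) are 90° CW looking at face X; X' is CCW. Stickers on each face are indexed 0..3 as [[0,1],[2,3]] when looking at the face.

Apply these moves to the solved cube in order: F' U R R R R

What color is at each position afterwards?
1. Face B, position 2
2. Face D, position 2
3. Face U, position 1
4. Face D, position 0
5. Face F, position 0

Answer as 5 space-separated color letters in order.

After move 1 (F'): F=GGGG U=WWRR R=YRYR D=OOYY L=OWOW
After move 2 (U): U=RWRW F=YRGG R=BBYR B=OWBB L=GGOW
After move 3 (R): R=YBRB U=RRRG F=YOGY D=OBYO B=WWWB
After move 4 (R): R=RYBB U=RORY F=YBGO D=OWYW B=GWRB
After move 5 (R): R=BRBY U=RBRO F=YWGW D=ORYG B=YWOB
After move 6 (R): R=BBYR U=RWRW F=YRGG D=OOYY B=OWBB
Query 1: B[2] = B
Query 2: D[2] = Y
Query 3: U[1] = W
Query 4: D[0] = O
Query 5: F[0] = Y

Answer: B Y W O Y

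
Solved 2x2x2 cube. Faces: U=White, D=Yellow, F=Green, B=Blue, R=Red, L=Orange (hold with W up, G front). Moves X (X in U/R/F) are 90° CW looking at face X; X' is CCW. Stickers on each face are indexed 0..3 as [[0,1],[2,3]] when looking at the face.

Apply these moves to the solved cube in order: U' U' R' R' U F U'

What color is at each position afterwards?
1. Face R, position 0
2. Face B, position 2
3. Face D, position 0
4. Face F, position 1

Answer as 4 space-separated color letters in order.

Answer: G B O Y

Derivation:
After move 1 (U'): U=WWWW F=OOGG R=GGRR B=RRBB L=BBOO
After move 2 (U'): U=WWWW F=BBGG R=OORR B=GGBB L=RROO
After move 3 (R'): R=OROR U=WBWG F=BWGW D=YBYG B=YGYB
After move 4 (R'): R=RROO U=WYWY F=BBGG D=YWYW B=GGBB
After move 5 (U): U=WWYY F=RRGG R=GGOO B=RRBB L=BBOO
After move 6 (F): F=GRGR U=WWOB R=YGYO D=OGYW L=BYOW
After move 7 (U'): U=WBWO F=BYGR R=GRYO B=YGBB L=RROW
Query 1: R[0] = G
Query 2: B[2] = B
Query 3: D[0] = O
Query 4: F[1] = Y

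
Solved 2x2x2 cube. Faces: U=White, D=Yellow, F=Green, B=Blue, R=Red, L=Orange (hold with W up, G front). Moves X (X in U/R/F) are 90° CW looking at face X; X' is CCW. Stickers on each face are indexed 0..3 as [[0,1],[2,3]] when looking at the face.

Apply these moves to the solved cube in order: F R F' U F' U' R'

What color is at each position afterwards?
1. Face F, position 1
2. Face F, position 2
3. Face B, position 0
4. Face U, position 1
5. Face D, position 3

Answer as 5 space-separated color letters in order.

After move 1 (F): F=GGGG U=WWOO R=WRWR D=RRYY L=OYOY
After move 2 (R): R=WWRR U=WGOG F=GRGY D=RBYB B=OBWB
After move 3 (F'): F=RYGG U=WGWR R=BWRR D=YYYB L=OGOO
After move 4 (U): U=WWRG F=BWGG R=OBRR B=OGWB L=RYOO
After move 5 (F'): F=WGBG U=WWOR R=YBYR D=YOYB L=RGOR
After move 6 (U'): U=WRWO F=RGBG R=WGYR B=YBWB L=OGOR
After move 7 (R'): R=GRWY U=WWWY F=RRBO D=YGYG B=BBOB
Query 1: F[1] = R
Query 2: F[2] = B
Query 3: B[0] = B
Query 4: U[1] = W
Query 5: D[3] = G

Answer: R B B W G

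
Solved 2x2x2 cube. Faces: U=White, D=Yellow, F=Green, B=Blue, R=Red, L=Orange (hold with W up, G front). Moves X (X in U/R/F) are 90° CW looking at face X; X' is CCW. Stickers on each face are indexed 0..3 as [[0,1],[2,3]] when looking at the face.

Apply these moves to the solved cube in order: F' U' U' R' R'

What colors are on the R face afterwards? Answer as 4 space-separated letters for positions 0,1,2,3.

After move 1 (F'): F=GGGG U=WWRR R=YRYR D=OOYY L=OWOW
After move 2 (U'): U=WRWR F=OWGG R=GGYR B=YRBB L=BBOW
After move 3 (U'): U=RRWW F=BBGG R=OWYR B=GGBB L=YROW
After move 4 (R'): R=WROY U=RBWG F=BRGW D=OBYG B=YGOB
After move 5 (R'): R=RYWO U=ROWY F=BBGG D=ORYW B=GGBB
Query: R face = RYWO

Answer: R Y W O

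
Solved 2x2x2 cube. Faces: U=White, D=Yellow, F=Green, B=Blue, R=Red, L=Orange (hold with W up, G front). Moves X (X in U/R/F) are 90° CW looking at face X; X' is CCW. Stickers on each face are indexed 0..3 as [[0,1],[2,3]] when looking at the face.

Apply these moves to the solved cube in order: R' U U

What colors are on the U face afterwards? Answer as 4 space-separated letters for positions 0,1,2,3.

Answer: B W B W

Derivation:
After move 1 (R'): R=RRRR U=WBWB F=GWGW D=YGYG B=YBYB
After move 2 (U): U=WWBB F=RRGW R=YBRR B=OOYB L=GWOO
After move 3 (U): U=BWBW F=YBGW R=OORR B=GWYB L=RROO
Query: U face = BWBW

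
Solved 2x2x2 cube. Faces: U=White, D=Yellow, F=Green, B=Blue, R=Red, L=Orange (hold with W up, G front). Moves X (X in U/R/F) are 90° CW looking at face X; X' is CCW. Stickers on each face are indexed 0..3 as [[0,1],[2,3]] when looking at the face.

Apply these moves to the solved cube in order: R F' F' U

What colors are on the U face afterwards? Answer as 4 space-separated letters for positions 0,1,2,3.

Answer: B W Y G

Derivation:
After move 1 (R): R=RRRR U=WGWG F=GYGY D=YBYB B=WBWB
After move 2 (F'): F=YYGG U=WGRR R=BRYR D=OOYB L=OGOW
After move 3 (F'): F=YGYG U=WGBY R=OROR D=GWYB L=OROR
After move 4 (U): U=BWYG F=ORYG R=WBOR B=ORWB L=YGOR
Query: U face = BWYG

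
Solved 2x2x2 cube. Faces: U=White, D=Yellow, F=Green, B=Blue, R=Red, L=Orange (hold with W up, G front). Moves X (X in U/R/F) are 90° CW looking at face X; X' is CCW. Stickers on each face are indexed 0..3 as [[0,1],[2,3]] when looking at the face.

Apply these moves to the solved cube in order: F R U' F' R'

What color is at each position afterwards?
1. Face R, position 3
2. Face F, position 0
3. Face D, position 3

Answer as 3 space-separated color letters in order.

After move 1 (F): F=GGGG U=WWOO R=WRWR D=RRYY L=OYOY
After move 2 (R): R=WWRR U=WGOG F=GRGY D=RBYB B=OBWB
After move 3 (U'): U=GGWO F=OYGY R=GRRR B=WWWB L=OBOY
After move 4 (F'): F=YYOG U=GGGR R=BRRR D=BYYB L=OOOW
After move 5 (R'): R=RRBR U=GWGW F=YGOR D=BYYG B=BWYB
Query 1: R[3] = R
Query 2: F[0] = Y
Query 3: D[3] = G

Answer: R Y G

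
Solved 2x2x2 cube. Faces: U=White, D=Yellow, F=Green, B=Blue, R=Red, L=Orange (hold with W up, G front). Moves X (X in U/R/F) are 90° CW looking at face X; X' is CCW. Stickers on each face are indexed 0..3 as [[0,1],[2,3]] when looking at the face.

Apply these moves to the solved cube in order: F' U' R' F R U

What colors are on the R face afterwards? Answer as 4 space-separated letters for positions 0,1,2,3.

After move 1 (F'): F=GGGG U=WWRR R=YRYR D=OOYY L=OWOW
After move 2 (U'): U=WRWR F=OWGG R=GGYR B=YRBB L=BBOW
After move 3 (R'): R=GRGY U=WBWY F=ORGR D=OWYG B=YROB
After move 4 (F): F=GORR U=WBWB R=WRYY D=GGYG L=BOOW
After move 5 (R): R=YWYR U=WOWR F=GGRG D=GOYY B=BRBB
After move 6 (U): U=WWRO F=YWRG R=BRYR B=BOBB L=GGOW
Query: R face = BRYR

Answer: B R Y R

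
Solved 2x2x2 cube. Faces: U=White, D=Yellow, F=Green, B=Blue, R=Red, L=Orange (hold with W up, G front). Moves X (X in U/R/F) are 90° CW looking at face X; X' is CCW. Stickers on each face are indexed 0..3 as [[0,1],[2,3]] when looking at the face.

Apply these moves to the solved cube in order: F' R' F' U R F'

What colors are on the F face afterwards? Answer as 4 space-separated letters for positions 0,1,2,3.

Answer: W G G G

Derivation:
After move 1 (F'): F=GGGG U=WWRR R=YRYR D=OOYY L=OWOW
After move 2 (R'): R=RRYY U=WBRB F=GWGR D=OGYG B=YBOB
After move 3 (F'): F=WRGG U=WBRY R=GROY D=WWYG L=OBOR
After move 4 (U): U=RWYB F=GRGG R=YBOY B=OBOB L=WROR
After move 5 (R): R=OYYB U=RRYG F=GWGG D=WOYO B=BBWB
After move 6 (F'): F=WGGG U=RROY R=OYWB D=RRYO L=WGOY
Query: F face = WGGG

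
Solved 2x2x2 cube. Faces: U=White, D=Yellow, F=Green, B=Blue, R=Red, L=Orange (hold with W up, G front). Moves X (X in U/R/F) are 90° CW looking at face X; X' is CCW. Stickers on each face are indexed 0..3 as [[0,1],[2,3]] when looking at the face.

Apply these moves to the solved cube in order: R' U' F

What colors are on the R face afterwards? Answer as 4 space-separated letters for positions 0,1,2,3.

After move 1 (R'): R=RRRR U=WBWB F=GWGW D=YGYG B=YBYB
After move 2 (U'): U=BBWW F=OOGW R=GWRR B=RRYB L=YBOO
After move 3 (F): F=GOWO U=BBOB R=WWWR D=RGYG L=YYOG
Query: R face = WWWR

Answer: W W W R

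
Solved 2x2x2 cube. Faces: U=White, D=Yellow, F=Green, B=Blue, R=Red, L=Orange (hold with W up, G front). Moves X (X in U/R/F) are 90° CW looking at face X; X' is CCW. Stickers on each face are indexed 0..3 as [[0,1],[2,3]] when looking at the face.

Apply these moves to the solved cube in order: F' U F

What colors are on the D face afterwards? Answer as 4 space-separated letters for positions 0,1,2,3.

Answer: Y B Y Y

Derivation:
After move 1 (F'): F=GGGG U=WWRR R=YRYR D=OOYY L=OWOW
After move 2 (U): U=RWRW F=YRGG R=BBYR B=OWBB L=GGOW
After move 3 (F): F=GYGR U=RWWG R=RBWR D=YBYY L=GOOO
Query: D face = YBYY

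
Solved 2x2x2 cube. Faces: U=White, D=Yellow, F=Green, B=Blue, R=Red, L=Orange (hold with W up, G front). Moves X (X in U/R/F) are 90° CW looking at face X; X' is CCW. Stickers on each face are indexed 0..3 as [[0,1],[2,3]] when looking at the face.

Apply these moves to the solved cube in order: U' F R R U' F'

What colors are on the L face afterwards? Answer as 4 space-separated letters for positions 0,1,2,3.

Answer: O O O W

Derivation:
After move 1 (U'): U=WWWW F=OOGG R=GGRR B=RRBB L=BBOO
After move 2 (F): F=GOGO U=WWOB R=WGWR D=RGYY L=BYOY
After move 3 (R): R=WWRG U=WOOO F=GGGY D=RBYR B=BRWB
After move 4 (R): R=RWGW U=WGOY F=GBGR D=RWYB B=OROB
After move 5 (U'): U=GYWO F=BYGR R=GBGW B=RWOB L=OROY
After move 6 (F'): F=YRBG U=GYGG R=WBRW D=RYYB L=OOOW
Query: L face = OOOW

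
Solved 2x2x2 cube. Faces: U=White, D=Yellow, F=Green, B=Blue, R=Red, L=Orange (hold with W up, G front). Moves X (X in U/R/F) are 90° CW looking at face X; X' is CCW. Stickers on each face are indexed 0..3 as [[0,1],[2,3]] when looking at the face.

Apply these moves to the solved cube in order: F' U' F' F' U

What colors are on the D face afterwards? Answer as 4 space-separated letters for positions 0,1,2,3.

After move 1 (F'): F=GGGG U=WWRR R=YRYR D=OOYY L=OWOW
After move 2 (U'): U=WRWR F=OWGG R=GGYR B=YRBB L=BBOW
After move 3 (F'): F=WGOG U=WRGY R=OGOR D=BWYY L=BROW
After move 4 (F'): F=GGWO U=WROO R=WGBR D=RWYY L=BYOG
After move 5 (U): U=OWOR F=WGWO R=YRBR B=BYBB L=GGOG
Query: D face = RWYY

Answer: R W Y Y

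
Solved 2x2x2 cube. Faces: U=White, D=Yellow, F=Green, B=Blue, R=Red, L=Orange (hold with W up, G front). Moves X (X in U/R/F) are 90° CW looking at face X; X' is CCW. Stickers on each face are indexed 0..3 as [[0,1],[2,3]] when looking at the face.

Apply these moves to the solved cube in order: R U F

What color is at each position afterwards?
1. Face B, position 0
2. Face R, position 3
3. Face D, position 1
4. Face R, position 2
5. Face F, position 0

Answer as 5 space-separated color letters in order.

Answer: O R W G G

Derivation:
After move 1 (R): R=RRRR U=WGWG F=GYGY D=YBYB B=WBWB
After move 2 (U): U=WWGG F=RRGY R=WBRR B=OOWB L=GYOO
After move 3 (F): F=GRYR U=WWOY R=GBGR D=RWYB L=GYOB
Query 1: B[0] = O
Query 2: R[3] = R
Query 3: D[1] = W
Query 4: R[2] = G
Query 5: F[0] = G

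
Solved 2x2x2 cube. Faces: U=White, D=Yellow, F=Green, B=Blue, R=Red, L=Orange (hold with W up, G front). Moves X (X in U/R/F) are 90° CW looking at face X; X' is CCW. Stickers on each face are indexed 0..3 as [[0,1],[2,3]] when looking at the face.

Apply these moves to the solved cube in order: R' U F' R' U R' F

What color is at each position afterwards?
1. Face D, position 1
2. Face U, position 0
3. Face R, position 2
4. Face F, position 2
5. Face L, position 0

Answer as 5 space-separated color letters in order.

After move 1 (R'): R=RRRR U=WBWB F=GWGW D=YGYG B=YBYB
After move 2 (U): U=WWBB F=RRGW R=YBRR B=OOYB L=GWOO
After move 3 (F'): F=RWRG U=WWYR R=GBYR D=WOYG L=GBOB
After move 4 (R'): R=BRGY U=WYYO F=RWRR D=WWYG B=GOOB
After move 5 (U): U=YWOY F=BRRR R=GOGY B=GBOB L=RWOB
After move 6 (R'): R=OYGG U=YOOG F=BWRY D=WRYR B=GBWB
After move 7 (F): F=RBYW U=YOBW R=OYGG D=GOYR L=RWOR
Query 1: D[1] = O
Query 2: U[0] = Y
Query 3: R[2] = G
Query 4: F[2] = Y
Query 5: L[0] = R

Answer: O Y G Y R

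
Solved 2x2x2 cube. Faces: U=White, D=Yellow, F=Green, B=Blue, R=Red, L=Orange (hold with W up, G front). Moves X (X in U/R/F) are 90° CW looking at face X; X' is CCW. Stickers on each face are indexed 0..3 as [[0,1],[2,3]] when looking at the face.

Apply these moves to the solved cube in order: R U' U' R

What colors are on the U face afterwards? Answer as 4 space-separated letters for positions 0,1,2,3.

After move 1 (R): R=RRRR U=WGWG F=GYGY D=YBYB B=WBWB
After move 2 (U'): U=GGWW F=OOGY R=GYRR B=RRWB L=WBOO
After move 3 (U'): U=GWGW F=WBGY R=OORR B=GYWB L=RROO
After move 4 (R): R=RORO U=GBGY F=WBGB D=YWYG B=WYWB
Query: U face = GBGY

Answer: G B G Y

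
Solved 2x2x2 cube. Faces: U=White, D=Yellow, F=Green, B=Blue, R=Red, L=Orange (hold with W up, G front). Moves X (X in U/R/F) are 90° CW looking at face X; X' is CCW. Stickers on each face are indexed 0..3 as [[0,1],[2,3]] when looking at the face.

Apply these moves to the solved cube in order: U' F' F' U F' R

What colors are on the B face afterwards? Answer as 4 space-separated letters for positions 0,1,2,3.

Answer: B R W B

Derivation:
After move 1 (U'): U=WWWW F=OOGG R=GGRR B=RRBB L=BBOO
After move 2 (F'): F=OGOG U=WWGR R=YGYR D=BOYY L=BWOW
After move 3 (F'): F=GGOO U=WWYY R=OGBR D=WWYY L=BROG
After move 4 (U): U=YWYW F=OGOO R=RRBR B=BRBB L=GGOG
After move 5 (F'): F=GOOO U=YWRB R=WRWR D=GGYY L=GWOY
After move 6 (R): R=WWRR U=YORO F=GGOY D=GBYB B=BRWB
Query: B face = BRWB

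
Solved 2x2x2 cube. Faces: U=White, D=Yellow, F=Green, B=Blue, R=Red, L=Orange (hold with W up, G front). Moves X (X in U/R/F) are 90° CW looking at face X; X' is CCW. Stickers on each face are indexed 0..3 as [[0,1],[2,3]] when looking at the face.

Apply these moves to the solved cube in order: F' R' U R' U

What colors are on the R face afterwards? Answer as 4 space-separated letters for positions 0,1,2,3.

After move 1 (F'): F=GGGG U=WWRR R=YRYR D=OOYY L=OWOW
After move 2 (R'): R=RRYY U=WBRB F=GWGR D=OGYG B=YBOB
After move 3 (U): U=RWBB F=RRGR R=YBYY B=OWOB L=GWOW
After move 4 (R'): R=BYYY U=ROBO F=RWGB D=ORYR B=GWGB
After move 5 (U): U=BROO F=BYGB R=GWYY B=GWGB L=RWOW
Query: R face = GWYY

Answer: G W Y Y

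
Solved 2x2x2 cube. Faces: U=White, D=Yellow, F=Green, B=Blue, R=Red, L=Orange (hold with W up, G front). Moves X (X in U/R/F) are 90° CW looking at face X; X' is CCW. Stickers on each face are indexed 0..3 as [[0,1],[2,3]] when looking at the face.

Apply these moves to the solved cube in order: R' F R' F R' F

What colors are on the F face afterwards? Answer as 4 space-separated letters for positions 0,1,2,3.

Answer: O W Y Y

Derivation:
After move 1 (R'): R=RRRR U=WBWB F=GWGW D=YGYG B=YBYB
After move 2 (F): F=GGWW U=WBOO R=WRBR D=RRYG L=OYOG
After move 3 (R'): R=RRWB U=WYOY F=GBWO D=RGYW B=GBRB
After move 4 (F): F=WGOB U=WYGY R=ORYB D=WRYW L=OROG
After move 5 (R'): R=RBOY U=WRGG F=WYOY D=WGYB B=WBRB
After move 6 (F): F=OWYY U=WRGR R=GBGY D=ORYB L=OWOG
Query: F face = OWYY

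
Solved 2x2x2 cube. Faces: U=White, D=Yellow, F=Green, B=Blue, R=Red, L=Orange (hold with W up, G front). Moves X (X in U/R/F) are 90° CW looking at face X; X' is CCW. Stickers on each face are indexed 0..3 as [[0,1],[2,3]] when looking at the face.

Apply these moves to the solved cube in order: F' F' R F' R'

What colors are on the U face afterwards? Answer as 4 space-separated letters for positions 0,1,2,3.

Answer: W W O Y

Derivation:
After move 1 (F'): F=GGGG U=WWRR R=YRYR D=OOYY L=OWOW
After move 2 (F'): F=GGGG U=WWYY R=OROR D=WWYY L=OROR
After move 3 (R): R=OORR U=WGYG F=GWGY D=WBYB B=YBWB
After move 4 (F'): F=WYGG U=WGOR R=BOWR D=RRYB L=OGOY
After move 5 (R'): R=ORBW U=WWOY F=WGGR D=RYYG B=BBRB
Query: U face = WWOY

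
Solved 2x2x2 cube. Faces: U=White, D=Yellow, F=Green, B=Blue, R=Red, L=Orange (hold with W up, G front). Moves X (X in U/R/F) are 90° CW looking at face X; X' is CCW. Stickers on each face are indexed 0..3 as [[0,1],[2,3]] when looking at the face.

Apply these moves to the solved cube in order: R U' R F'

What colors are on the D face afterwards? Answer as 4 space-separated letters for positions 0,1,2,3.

Answer: B O Y R

Derivation:
After move 1 (R): R=RRRR U=WGWG F=GYGY D=YBYB B=WBWB
After move 2 (U'): U=GGWW F=OOGY R=GYRR B=RRWB L=WBOO
After move 3 (R): R=RGRY U=GOWY F=OBGB D=YWYR B=WRGB
After move 4 (F'): F=BBOG U=GORR R=WGYY D=BOYR L=WYOW
Query: D face = BOYR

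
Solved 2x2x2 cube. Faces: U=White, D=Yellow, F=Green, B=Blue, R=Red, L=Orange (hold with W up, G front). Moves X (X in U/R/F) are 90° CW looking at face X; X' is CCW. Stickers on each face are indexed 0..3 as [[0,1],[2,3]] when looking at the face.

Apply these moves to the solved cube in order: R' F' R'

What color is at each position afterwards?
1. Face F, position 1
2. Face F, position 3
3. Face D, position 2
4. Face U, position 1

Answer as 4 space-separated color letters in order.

Answer: B R Y Y

Derivation:
After move 1 (R'): R=RRRR U=WBWB F=GWGW D=YGYG B=YBYB
After move 2 (F'): F=WWGG U=WBRR R=GRYR D=OOYG L=OBOW
After move 3 (R'): R=RRGY U=WYRY F=WBGR D=OWYG B=GBOB
Query 1: F[1] = B
Query 2: F[3] = R
Query 3: D[2] = Y
Query 4: U[1] = Y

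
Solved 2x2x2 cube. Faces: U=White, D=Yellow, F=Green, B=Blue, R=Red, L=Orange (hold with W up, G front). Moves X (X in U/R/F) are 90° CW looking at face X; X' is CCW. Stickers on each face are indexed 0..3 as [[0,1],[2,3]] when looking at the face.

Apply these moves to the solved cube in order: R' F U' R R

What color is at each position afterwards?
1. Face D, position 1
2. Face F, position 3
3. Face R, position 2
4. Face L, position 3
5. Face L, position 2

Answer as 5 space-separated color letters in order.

Answer: O W G G O

Derivation:
After move 1 (R'): R=RRRR U=WBWB F=GWGW D=YGYG B=YBYB
After move 2 (F): F=GGWW U=WBOO R=WRBR D=RRYG L=OYOG
After move 3 (U'): U=BOWO F=OYWW R=GGBR B=WRYB L=YBOG
After move 4 (R): R=BGRG U=BYWW F=ORWG D=RYYW B=OROB
After move 5 (R): R=RBGG U=BRWG F=OYWW D=ROYO B=WRYB
Query 1: D[1] = O
Query 2: F[3] = W
Query 3: R[2] = G
Query 4: L[3] = G
Query 5: L[2] = O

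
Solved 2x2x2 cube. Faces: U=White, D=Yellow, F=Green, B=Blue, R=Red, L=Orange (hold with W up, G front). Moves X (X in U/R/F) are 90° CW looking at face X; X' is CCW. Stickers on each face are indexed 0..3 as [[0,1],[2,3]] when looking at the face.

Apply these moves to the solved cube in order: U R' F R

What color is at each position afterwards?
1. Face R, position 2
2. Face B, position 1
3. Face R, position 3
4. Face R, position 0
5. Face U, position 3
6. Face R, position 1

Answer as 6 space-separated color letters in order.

Answer: R O R O W W

Derivation:
After move 1 (U): U=WWWW F=RRGG R=BBRR B=OOBB L=GGOO
After move 2 (R'): R=BRBR U=WBWO F=RWGW D=YRYG B=YOYB
After move 3 (F): F=GRWW U=WBOG R=WROR D=BBYG L=GYOR
After move 4 (R): R=OWRR U=WROW F=GBWG D=BYYY B=GOBB
Query 1: R[2] = R
Query 2: B[1] = O
Query 3: R[3] = R
Query 4: R[0] = O
Query 5: U[3] = W
Query 6: R[1] = W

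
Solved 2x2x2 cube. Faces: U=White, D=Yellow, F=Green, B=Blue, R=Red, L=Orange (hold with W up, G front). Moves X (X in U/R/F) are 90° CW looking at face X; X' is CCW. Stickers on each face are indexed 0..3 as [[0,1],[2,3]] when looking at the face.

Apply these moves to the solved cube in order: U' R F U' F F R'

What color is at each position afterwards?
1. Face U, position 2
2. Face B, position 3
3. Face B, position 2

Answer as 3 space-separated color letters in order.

Answer: R B W

Derivation:
After move 1 (U'): U=WWWW F=OOGG R=GGRR B=RRBB L=BBOO
After move 2 (R): R=RGRG U=WOWG F=OYGY D=YBYR B=WRWB
After move 3 (F): F=GOYY U=WOOB R=WGGG D=RRYR L=BYOB
After move 4 (U'): U=OBWO F=BYYY R=GOGG B=WGWB L=WROB
After move 5 (F): F=YBYY U=OBBR R=WOOG D=GGYR L=WROR
After move 6 (F): F=YYYB U=OBRR R=BORG D=OWYR L=WGOG
After move 7 (R'): R=OGBR U=OWRW F=YBYR D=OYYB B=RGWB
Query 1: U[2] = R
Query 2: B[3] = B
Query 3: B[2] = W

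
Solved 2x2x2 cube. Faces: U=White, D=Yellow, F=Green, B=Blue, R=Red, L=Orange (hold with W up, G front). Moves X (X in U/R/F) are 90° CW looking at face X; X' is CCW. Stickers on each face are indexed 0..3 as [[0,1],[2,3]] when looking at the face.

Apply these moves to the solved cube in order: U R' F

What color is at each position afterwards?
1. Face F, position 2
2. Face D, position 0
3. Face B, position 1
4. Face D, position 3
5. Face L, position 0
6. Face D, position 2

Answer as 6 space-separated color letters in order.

Answer: W B O G G Y

Derivation:
After move 1 (U): U=WWWW F=RRGG R=BBRR B=OOBB L=GGOO
After move 2 (R'): R=BRBR U=WBWO F=RWGW D=YRYG B=YOYB
After move 3 (F): F=GRWW U=WBOG R=WROR D=BBYG L=GYOR
Query 1: F[2] = W
Query 2: D[0] = B
Query 3: B[1] = O
Query 4: D[3] = G
Query 5: L[0] = G
Query 6: D[2] = Y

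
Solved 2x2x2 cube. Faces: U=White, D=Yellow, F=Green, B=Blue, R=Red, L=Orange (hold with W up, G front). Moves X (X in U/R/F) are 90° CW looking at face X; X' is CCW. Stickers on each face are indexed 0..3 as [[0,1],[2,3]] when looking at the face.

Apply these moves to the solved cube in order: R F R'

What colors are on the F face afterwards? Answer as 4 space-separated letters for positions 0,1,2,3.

Answer: G G Y O

Derivation:
After move 1 (R): R=RRRR U=WGWG F=GYGY D=YBYB B=WBWB
After move 2 (F): F=GGYY U=WGOO R=WRGR D=RRYB L=OYOB
After move 3 (R'): R=RRWG U=WWOW F=GGYO D=RGYY B=BBRB
Query: F face = GGYO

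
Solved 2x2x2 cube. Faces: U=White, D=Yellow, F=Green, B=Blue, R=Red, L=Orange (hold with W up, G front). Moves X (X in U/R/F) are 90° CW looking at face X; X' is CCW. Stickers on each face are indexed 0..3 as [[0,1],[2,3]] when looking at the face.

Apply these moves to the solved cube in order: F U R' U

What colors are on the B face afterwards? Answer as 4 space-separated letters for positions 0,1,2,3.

Answer: G G R B

Derivation:
After move 1 (F): F=GGGG U=WWOO R=WRWR D=RRYY L=OYOY
After move 2 (U): U=OWOW F=WRGG R=BBWR B=OYBB L=GGOY
After move 3 (R'): R=BRBW U=OBOO F=WWGW D=RRYG B=YYRB
After move 4 (U): U=OOOB F=BRGW R=YYBW B=GGRB L=WWOY
Query: B face = GGRB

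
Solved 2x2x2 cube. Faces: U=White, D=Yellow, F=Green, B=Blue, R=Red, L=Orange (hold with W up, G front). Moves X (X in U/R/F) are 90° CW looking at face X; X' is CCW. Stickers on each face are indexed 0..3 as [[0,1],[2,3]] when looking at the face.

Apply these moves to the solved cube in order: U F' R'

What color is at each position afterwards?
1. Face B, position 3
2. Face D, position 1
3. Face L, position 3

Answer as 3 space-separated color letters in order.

Answer: B G W

Derivation:
After move 1 (U): U=WWWW F=RRGG R=BBRR B=OOBB L=GGOO
After move 2 (F'): F=RGRG U=WWBR R=YBYR D=GOYY L=GWOW
After move 3 (R'): R=BRYY U=WBBO F=RWRR D=GGYG B=YOOB
Query 1: B[3] = B
Query 2: D[1] = G
Query 3: L[3] = W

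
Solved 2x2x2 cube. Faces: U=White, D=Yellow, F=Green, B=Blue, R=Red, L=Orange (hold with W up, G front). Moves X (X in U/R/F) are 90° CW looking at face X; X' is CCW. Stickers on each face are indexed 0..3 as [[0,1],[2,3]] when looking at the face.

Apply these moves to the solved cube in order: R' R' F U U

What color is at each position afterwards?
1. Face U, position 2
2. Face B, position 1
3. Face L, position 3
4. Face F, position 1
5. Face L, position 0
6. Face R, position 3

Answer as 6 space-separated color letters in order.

After move 1 (R'): R=RRRR U=WBWB F=GWGW D=YGYG B=YBYB
After move 2 (R'): R=RRRR U=WYWY F=GBGB D=YWYW B=GBGB
After move 3 (F): F=GGBB U=WYOO R=WRYR D=RRYW L=OYOW
After move 4 (U): U=OWOY F=WRBB R=GBYR B=OYGB L=GGOW
After move 5 (U): U=OOYW F=GBBB R=OYYR B=GGGB L=WROW
Query 1: U[2] = Y
Query 2: B[1] = G
Query 3: L[3] = W
Query 4: F[1] = B
Query 5: L[0] = W
Query 6: R[3] = R

Answer: Y G W B W R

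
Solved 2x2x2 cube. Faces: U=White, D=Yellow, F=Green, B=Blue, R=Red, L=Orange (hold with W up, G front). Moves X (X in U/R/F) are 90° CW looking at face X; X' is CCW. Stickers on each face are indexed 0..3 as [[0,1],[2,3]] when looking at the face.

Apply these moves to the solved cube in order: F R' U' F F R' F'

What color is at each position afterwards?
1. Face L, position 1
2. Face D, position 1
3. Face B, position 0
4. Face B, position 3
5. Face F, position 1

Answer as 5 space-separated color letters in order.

Answer: R G G B R

Derivation:
After move 1 (F): F=GGGG U=WWOO R=WRWR D=RRYY L=OYOY
After move 2 (R'): R=RRWW U=WBOB F=GWGO D=RGYG B=YBRB
After move 3 (U'): U=BBWO F=OYGO R=GWWW B=RRRB L=YBOY
After move 4 (F): F=GOOY U=BBYB R=WWOW D=WGYG L=YROG
After move 5 (F): F=OGYO U=BBGR R=YWBW D=OWYG L=YWOG
After move 6 (R'): R=WWYB U=BRGR F=OBYR D=OGYO B=GRWB
After move 7 (F'): F=BROY U=BRWY R=GWOB D=WGYO L=YROG
Query 1: L[1] = R
Query 2: D[1] = G
Query 3: B[0] = G
Query 4: B[3] = B
Query 5: F[1] = R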